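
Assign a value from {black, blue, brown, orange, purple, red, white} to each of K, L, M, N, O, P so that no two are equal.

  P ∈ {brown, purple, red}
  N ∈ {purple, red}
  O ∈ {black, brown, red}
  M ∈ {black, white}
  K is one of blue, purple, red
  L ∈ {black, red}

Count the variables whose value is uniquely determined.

The 6 variables draw from only 6 values {black, blue, brown, purple, red, white}, so each is used; only K can be blue, hence K = blue.
The 5 still-open variables together cover exactly {black, brown, purple, red, white} — 5 values for 5 variables — and white appears only in M's list, so M = white.
Determined: K=blue, M=white. The other variables each still have more than one consistent value. That makes 2.

2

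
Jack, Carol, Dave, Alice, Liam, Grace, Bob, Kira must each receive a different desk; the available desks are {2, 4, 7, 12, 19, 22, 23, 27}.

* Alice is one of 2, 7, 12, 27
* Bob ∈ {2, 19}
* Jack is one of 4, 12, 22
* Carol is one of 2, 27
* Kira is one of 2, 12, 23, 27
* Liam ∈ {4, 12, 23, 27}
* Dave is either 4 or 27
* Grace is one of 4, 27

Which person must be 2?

Carol

Among the 8 variables, 7 fits only Alice (and all 8 values in {2, 4, 7, 12, 19, 22, 23, 27} must be used), so Alice = 7.
The 7 still-open variables together cover exactly {2, 4, 12, 19, 22, 23, 27} — 7 values for 7 variables — and 19 appears only in Bob's list, so Bob = 19.
The 6 still-open variables together cover exactly {2, 4, 12, 22, 23, 27} — 6 values for 6 variables — and 22 appears only in Jack's list, so Jack = 22.
The 2 variables Dave and Grace are confined to {4, 27}, which locks those values in; drop them from Carol, Liam, Kira.
So 2 goes to Carol.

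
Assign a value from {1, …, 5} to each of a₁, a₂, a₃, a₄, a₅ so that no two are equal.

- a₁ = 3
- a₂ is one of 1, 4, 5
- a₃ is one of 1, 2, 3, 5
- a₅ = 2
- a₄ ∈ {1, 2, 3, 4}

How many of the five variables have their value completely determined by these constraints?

2

a₁'s domain is down to {3}, so a₁ = 3. So a₃, a₄ can't be 3.
a₅'s domain is down to {2}, so a₅ = 2. So a₃, a₄ can't be 2.
Determined: a₁=3, a₅=2. The other variables each still have more than one consistent value. That makes 2.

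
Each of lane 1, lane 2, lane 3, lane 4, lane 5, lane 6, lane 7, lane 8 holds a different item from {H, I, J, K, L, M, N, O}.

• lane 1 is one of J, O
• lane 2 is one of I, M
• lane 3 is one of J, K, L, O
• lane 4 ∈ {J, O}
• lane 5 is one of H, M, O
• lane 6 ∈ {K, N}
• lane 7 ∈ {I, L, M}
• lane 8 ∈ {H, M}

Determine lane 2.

I

The 8 variables together cover exactly {H, I, J, K, L, M, N, O} — 8 values for 8 variables — and N appears only in lane 6's list, so lane 6 = N.
Among the 7 still-open variables, K fits only lane 3 (and all 7 values in {H, I, J, K, L, M, O} must be used), so lane 3 = K.
The 6 still-open variables draw from only 6 values {H, I, J, L, M, O}, so each is used; only lane 7 can be L, hence lane 7 = L.
The 5 still-open variables together cover exactly {H, I, J, M, O} — 5 values for 5 variables — and I appears only in lane 2's list, so lane 2 = I.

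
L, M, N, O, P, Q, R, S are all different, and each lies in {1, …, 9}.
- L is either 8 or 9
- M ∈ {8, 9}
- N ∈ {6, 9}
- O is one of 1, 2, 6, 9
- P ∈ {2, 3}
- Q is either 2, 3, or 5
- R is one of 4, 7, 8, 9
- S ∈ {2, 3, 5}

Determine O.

1

The 2 variables L and M are confined to {8, 9}, which locks those values in; drop them from N, O, R.
That leaves N = 6. Eliminate 6 elsewhere: O.
P, Q, S between them cover only {2, 3, 5} — a naked triple. Remove those values from O.
So O = 1.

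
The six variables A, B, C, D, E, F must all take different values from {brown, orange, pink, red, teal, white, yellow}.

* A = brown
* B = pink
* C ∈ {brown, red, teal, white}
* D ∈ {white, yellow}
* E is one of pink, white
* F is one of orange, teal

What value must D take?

yellow

A must be brown (only option left). Eliminate brown elsewhere: C.
That leaves B = pink. Strike pink from E.
E has just one choice, so E = white. Strike white from C, D.
So D = yellow.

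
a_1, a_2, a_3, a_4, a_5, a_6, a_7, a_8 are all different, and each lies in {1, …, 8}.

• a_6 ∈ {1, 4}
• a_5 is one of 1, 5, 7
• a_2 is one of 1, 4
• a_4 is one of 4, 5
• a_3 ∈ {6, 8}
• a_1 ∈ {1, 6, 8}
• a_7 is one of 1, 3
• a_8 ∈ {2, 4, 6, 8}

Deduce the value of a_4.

The 8 variables together cover exactly {1, 2, 3, 4, 5, 6, 7, 8} — 8 values for 8 variables — and 2 appears only in a_8's list, so a_8 = 2.
The 7 still-open variables draw from only 7 values {1, 3, 4, 5, 6, 7, 8}, so each is used; only a_7 can be 3, hence a_7 = 3.
The 6 still-open variables together cover exactly {1, 4, 5, 6, 7, 8} — 6 values for 6 variables — and 7 appears only in a_5's list, so a_5 = 7.
The 5 still-open variables together cover exactly {1, 4, 5, 6, 8} — 5 values for 5 variables — and 5 appears only in a_4's list, so a_4 = 5.

5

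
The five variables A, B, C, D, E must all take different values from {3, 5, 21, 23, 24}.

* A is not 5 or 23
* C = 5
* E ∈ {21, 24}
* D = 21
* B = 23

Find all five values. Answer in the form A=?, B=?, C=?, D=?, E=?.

A=3, B=23, C=5, D=21, E=24

B's domain is down to {23}, so B = 23.
C must be 5 (only option left).
D has just one choice, so D = 21. Strike 21 from A, E.
That leaves E = 24. Eliminate 24 elsewhere: A.
A must be 3 (only option left).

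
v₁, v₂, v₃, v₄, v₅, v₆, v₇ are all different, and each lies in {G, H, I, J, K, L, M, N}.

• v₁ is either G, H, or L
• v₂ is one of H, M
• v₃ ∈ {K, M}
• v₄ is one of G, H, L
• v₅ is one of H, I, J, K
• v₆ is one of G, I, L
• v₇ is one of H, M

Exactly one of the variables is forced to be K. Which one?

The 7 variables together cover exactly {G, H, I, J, K, L, M} — 7 values for 7 variables — and J appears only in v₅'s list, so v₅ = J.
The 6 still-open variables together cover exactly {G, H, I, K, L, M} — 6 values for 6 variables — and I appears only in v₆'s list, so v₆ = I.
The 5 still-open variables draw from only 5 values {G, H, K, L, M}, so each is used; only v₃ can be K, hence v₃ = K.

v₃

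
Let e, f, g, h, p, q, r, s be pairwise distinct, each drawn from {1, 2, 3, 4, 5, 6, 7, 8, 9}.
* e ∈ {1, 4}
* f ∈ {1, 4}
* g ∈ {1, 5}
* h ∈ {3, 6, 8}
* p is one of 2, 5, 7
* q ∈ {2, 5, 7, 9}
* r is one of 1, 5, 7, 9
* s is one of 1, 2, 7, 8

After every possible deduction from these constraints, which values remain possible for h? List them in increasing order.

3, 6

e and f share exactly the 2 values {1, 4}; by pigeonhole those values go to them, so strike 1, 4 from g, r, s.
g must be 5 (only option left). Eliminate 5 elsewhere: p, q, r.
p, q, r share exactly the 3 values {2, 7, 9}; by pigeonhole those values go to them, so strike 2, 7, 9 from s.
s has just one choice, so s = 8. Strike 8 from h.
No further eliminations apply; h can still be any of 3, 6.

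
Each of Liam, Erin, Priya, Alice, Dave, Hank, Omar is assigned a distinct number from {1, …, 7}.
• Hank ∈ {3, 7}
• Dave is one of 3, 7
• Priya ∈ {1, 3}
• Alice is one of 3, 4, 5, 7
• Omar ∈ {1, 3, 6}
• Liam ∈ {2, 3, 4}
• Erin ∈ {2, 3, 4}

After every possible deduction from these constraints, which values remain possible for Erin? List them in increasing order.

Among the 7 variables, 5 fits only Alice (and all 7 values in {1, 2, 3, 4, 5, 6, 7} must be used), so Alice = 5.
The 6 still-open variables together cover exactly {1, 2, 3, 4, 6, 7} — 6 values for 6 variables — and 6 appears only in Omar's list, so Omar = 6.
Among the 5 still-open variables, 1 fits only Priya (and all 5 values in {1, 2, 3, 4, 7} must be used), so Priya = 1.
The 2 variables Dave and Hank are confined to {3, 7}, which locks those values in; drop them from Liam, Erin.
No further eliminations apply; Erin can still be any of 2, 4.

2, 4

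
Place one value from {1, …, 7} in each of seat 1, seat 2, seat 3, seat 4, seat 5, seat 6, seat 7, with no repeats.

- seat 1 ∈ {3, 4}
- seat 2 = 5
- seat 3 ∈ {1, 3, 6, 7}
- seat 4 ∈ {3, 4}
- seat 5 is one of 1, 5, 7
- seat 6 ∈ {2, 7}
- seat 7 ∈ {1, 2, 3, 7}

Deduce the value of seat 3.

6

seat 2 must be 5 (only option left). Strike 5 from seat 5.
The 6 still-open variables draw from only 6 values {1, 2, 3, 4, 6, 7}, so each is used; only seat 3 can be 6, hence seat 3 = 6.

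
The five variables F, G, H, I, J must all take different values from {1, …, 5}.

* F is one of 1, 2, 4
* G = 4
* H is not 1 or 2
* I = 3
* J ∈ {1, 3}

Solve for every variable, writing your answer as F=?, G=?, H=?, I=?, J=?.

G has just one choice, so G = 4. Remove 4 from F, H.
I's domain is down to {3}, so I = 3. So H, J can't be 3.
J has just one choice, so J = 1. Remove 1 from F.
F has just one choice, so F = 2.
That leaves H = 5.

F=2, G=4, H=5, I=3, J=1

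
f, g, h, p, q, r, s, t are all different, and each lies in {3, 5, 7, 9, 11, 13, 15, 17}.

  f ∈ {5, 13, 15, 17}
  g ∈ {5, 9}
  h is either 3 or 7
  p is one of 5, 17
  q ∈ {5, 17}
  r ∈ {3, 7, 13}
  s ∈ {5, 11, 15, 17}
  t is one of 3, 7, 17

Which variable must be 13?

r

The 8 variables together cover exactly {3, 5, 7, 9, 11, 13, 15, 17} — 8 values for 8 variables — and 9 appears only in g's list, so g = 9.
The 7 still-open variables draw from only 7 values {3, 5, 7, 11, 13, 15, 17}, so each is used; only s can be 11, hence s = 11.
The 6 still-open variables draw from only 6 values {3, 5, 7, 13, 15, 17}, so each is used; only f can be 15, hence f = 15.
The 5 still-open variables draw from only 5 values {3, 5, 7, 13, 17}, so each is used; only r can be 13, hence r = 13.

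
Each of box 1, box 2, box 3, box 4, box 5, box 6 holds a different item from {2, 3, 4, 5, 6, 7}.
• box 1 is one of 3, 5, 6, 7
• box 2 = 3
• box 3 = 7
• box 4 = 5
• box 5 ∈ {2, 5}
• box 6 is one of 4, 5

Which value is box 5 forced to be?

box 2's domain is down to {3}, so box 2 = 3. Eliminate 3 elsewhere: box 1.
box 3 must be 7 (only option left). Strike 7 from box 1.
box 4's domain is down to {5}, so box 4 = 5. Eliminate 5 elsewhere: box 1, box 5, box 6.
So box 5 = 2.

2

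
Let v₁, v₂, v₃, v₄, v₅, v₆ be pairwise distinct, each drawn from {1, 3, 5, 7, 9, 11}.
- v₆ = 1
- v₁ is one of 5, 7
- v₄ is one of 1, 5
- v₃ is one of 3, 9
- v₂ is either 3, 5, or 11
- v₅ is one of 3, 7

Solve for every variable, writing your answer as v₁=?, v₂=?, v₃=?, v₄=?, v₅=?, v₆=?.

v₁=7, v₂=11, v₃=9, v₄=5, v₅=3, v₆=1

v₆'s domain is down to {1}, so v₆ = 1. So v₄ can't be 1.
v₄'s domain is down to {5}, so v₄ = 5. Remove 5 from v₁, v₂.
v₁ has just one choice, so v₁ = 7. Strike 7 from v₅.
That leaves v₅ = 3. Strike 3 from v₂, v₃.
v₂ has just one choice, so v₂ = 11.
v₃'s domain is down to {9}, so v₃ = 9.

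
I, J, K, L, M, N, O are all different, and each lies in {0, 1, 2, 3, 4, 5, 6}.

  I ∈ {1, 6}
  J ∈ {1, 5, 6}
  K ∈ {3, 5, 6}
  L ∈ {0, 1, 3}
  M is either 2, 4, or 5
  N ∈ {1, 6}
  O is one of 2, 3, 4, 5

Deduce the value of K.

3

The 7 variables together cover exactly {0, 1, 2, 3, 4, 5, 6} — 7 values for 7 variables — and 0 appears only in L's list, so L = 0.
I and N share exactly the 2 values {1, 6}; by pigeonhole those values go to them, so strike 1, 6 from J, K.
J's domain is down to {5}, so J = 5. Remove 5 from K, M, O.
So K = 3.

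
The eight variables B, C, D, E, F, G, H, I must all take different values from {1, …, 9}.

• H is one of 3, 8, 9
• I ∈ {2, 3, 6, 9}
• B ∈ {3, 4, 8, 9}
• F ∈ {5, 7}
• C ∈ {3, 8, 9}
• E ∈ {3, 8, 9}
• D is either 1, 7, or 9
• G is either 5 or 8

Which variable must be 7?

C, E, H share exactly the 3 values {3, 8, 9}; by pigeonhole those values go to them, so strike 3, 8, 9 from B, D, G, I.
B must be 4 (only option left).
G has just one choice, so G = 5. So F can't be 5.
So 7 goes to F.

F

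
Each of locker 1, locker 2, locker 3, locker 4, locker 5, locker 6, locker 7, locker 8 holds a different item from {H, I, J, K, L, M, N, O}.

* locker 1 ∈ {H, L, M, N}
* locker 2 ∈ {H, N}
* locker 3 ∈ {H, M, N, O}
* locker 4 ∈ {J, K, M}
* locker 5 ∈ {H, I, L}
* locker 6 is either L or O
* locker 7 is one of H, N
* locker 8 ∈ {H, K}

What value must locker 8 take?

K

The 8 variables draw from only 8 values {H, I, J, K, L, M, N, O}, so each is used; only locker 5 can be I, hence locker 5 = I.
The 7 still-open variables draw from only 7 values {H, J, K, L, M, N, O}, so each is used; only locker 4 can be J, hence locker 4 = J.
The 6 still-open variables together cover exactly {H, K, L, M, N, O} — 6 values for 6 variables — and K appears only in locker 8's list, so locker 8 = K.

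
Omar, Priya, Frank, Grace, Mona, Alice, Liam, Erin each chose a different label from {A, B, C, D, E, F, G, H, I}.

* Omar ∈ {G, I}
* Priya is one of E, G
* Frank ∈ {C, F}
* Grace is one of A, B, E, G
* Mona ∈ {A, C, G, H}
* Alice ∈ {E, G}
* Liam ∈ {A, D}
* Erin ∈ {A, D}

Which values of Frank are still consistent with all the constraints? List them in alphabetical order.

The 2 variables Priya and Alice are confined to {E, G}, which locks those values in; drop them from Omar, Grace, Mona.
That leaves Omar = I.
Liam and Erin share exactly the 2 values {A, D}; by pigeonhole those values go to them, so strike A, D from Grace, Mona.
Grace has just one choice, so Grace = B.
No further eliminations apply; Frank can still be any of C, F.

C, F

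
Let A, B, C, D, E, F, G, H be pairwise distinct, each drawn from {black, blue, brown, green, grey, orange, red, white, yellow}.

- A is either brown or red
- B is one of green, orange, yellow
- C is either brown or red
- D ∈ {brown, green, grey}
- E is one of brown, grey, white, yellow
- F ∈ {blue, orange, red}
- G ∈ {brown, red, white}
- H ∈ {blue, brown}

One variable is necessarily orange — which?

A and C between them cover only {brown, red} — a naked pair. Remove those values from D, E, F, G, H.
That leaves G = white. Remove white from E.
H has just one choice, so H = blue. Eliminate blue elsewhere: F.
So orange goes to F.

F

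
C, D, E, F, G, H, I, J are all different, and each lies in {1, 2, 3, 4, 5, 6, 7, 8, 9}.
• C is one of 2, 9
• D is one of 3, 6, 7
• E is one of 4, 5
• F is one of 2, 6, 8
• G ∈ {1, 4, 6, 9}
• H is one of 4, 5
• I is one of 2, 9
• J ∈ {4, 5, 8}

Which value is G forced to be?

The 2 variables C and I are confined to {2, 9}, which locks those values in; drop them from F, G.
The 2 variables E and H are confined to {4, 5}, which locks those values in; drop them from G, J.
J's domain is down to {8}, so J = 8. So F can't be 8.
F has just one choice, so F = 6. Remove 6 from D, G.
So G = 1.

1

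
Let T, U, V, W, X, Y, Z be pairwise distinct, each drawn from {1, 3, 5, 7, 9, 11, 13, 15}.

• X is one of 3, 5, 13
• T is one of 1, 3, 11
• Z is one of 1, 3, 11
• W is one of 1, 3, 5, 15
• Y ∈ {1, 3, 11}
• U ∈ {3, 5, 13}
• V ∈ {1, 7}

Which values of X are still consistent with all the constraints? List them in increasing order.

The 7 variables draw from only 7 values {1, 3, 5, 7, 11, 13, 15}, so each is used; only V can be 7, hence V = 7.
The 6 still-open variables draw from only 6 values {1, 3, 5, 11, 13, 15}, so each is used; only W can be 15, hence W = 15.
T, Y, Z share exactly the 3 values {1, 3, 11}; by pigeonhole those values go to them, so strike 1, 3, 11 from U, X.
No further eliminations apply; X can still be any of 5, 13.

5, 13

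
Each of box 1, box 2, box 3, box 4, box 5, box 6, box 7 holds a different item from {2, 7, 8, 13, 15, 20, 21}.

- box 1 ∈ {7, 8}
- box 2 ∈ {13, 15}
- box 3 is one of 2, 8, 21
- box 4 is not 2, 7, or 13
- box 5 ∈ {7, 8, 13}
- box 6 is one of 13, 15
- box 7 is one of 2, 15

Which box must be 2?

Among the 7 variables, 20 fits only box 4 (and all 7 values in {2, 7, 8, 13, 15, 20, 21} must be used), so box 4 = 20.
The 6 still-open variables draw from only 6 values {2, 7, 8, 13, 15, 21}, so each is used; only box 3 can be 21, hence box 3 = 21.
The 5 still-open variables together cover exactly {2, 7, 8, 13, 15} — 5 values for 5 variables — and 2 appears only in box 7's list, so box 7 = 2.

box 7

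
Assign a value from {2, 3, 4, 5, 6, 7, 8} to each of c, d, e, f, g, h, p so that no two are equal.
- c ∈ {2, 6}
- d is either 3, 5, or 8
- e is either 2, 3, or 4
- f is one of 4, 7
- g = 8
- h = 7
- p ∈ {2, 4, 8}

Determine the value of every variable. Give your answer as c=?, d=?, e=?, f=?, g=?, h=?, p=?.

g's domain is down to {8}, so g = 8. So d, p can't be 8.
h's domain is down to {7}, so h = 7. So f can't be 7.
f has just one choice, so f = 4. Remove 4 from e, p.
p has just one choice, so p = 2. Eliminate 2 elsewhere: c, e.
c must be 6 (only option left).
e must be 3 (only option left). Remove 3 from d.
d has just one choice, so d = 5.

c=6, d=5, e=3, f=4, g=8, h=7, p=2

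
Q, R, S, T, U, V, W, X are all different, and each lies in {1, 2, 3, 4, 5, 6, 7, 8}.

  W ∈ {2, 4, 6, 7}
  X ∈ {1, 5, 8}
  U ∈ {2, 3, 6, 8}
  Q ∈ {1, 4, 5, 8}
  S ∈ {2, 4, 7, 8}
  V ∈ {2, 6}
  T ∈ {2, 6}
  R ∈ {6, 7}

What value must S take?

8

The 8 variables together cover exactly {1, 2, 3, 4, 5, 6, 7, 8} — 8 values for 8 variables — and 3 appears only in U's list, so U = 3.
T and V between them cover only {2, 6} — a naked pair. Remove those values from R, S, W.
R's domain is down to {7}, so R = 7. Remove 7 from S, W.
W must be 4 (only option left). Eliminate 4 elsewhere: Q, S.
So S = 8.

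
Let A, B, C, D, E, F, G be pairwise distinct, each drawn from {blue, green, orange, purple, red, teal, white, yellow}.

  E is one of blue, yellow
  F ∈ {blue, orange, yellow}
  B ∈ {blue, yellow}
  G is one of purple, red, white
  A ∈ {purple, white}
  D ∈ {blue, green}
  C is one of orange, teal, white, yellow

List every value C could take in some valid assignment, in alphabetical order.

teal, white

The 2 variables B and E are confined to {blue, yellow}, which locks those values in; drop them from C, D, F.
D's domain is down to {green}, so D = green.
That leaves F = orange. Remove orange from C.
No further eliminations apply; C can still be any of teal, white.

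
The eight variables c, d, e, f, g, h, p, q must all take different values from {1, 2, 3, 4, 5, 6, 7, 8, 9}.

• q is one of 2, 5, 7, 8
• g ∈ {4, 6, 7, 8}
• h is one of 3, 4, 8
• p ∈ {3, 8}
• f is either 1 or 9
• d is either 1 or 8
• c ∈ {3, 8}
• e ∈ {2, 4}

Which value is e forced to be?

2

c and p between them cover only {3, 8} — a naked pair. Remove those values from d, g, h, q.
d must be 1 (only option left). Eliminate 1 elsewhere: f.
f has just one choice, so f = 9.
h must be 4 (only option left). So e, g can't be 4.
So e = 2.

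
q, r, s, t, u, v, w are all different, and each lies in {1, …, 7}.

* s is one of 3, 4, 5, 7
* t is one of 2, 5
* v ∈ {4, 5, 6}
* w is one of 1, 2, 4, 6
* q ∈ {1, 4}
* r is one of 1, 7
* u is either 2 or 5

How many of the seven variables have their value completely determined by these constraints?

2

The 7 variables together cover exactly {1, 2, 3, 4, 5, 6, 7} — 7 values for 7 variables — and 3 appears only in s's list, so s = 3.
Among the 6 still-open variables, 7 fits only r (and all 6 values in {1, 2, 4, 5, 6, 7} must be used), so r = 7.
t and u share exactly the 2 values {2, 5}; by pigeonhole those values go to them, so strike 2, 5 from v, w.
Determined: r=7, s=3. The other variables each still have more than one consistent value. That makes 2.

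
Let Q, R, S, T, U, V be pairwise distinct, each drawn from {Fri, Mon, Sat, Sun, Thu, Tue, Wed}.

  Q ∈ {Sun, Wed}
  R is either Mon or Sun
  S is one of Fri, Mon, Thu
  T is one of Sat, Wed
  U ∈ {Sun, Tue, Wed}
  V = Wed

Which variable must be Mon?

V has just one choice, so V = Wed. So Q, T, U can't be Wed.
Q's domain is down to {Sun}, so Q = Sun. Strike Sun from R, U.
So Mon goes to R.

R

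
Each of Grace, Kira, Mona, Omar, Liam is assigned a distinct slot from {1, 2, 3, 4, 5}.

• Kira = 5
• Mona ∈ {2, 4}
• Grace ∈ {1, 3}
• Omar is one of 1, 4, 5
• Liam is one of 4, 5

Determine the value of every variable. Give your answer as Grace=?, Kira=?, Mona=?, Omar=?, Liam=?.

Kira has just one choice, so Kira = 5. Eliminate 5 elsewhere: Omar, Liam.
Liam's domain is down to {4}, so Liam = 4. Eliminate 4 elsewhere: Mona, Omar.
Mona must be 2 (only option left).
Omar has just one choice, so Omar = 1. So Grace can't be 1.
Grace has just one choice, so Grace = 3.

Grace=3, Kira=5, Mona=2, Omar=1, Liam=4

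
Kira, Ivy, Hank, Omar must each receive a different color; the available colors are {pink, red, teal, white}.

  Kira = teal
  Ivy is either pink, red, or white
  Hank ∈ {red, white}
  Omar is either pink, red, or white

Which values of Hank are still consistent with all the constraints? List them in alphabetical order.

red, white

Kira must be teal (only option left).
No further eliminations apply; Hank can still be any of red, white.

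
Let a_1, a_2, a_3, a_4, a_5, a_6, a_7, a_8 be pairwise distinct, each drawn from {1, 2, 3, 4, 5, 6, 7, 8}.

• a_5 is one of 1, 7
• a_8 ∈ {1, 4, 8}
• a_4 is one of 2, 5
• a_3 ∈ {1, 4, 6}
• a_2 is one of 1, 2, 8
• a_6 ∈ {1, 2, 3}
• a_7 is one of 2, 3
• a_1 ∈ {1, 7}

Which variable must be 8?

a_2

The 8 variables together cover exactly {1, 2, 3, 4, 5, 6, 7, 8} — 8 values for 8 variables — and 5 appears only in a_4's list, so a_4 = 5.
Among the 7 still-open variables, 6 fits only a_3 (and all 7 values in {1, 2, 3, 4, 6, 7, 8} must be used), so a_3 = 6.
The 6 still-open variables draw from only 6 values {1, 2, 3, 4, 7, 8}, so each is used; only a_8 can be 4, hence a_8 = 4.
The 5 still-open variables together cover exactly {1, 2, 3, 7, 8} — 5 values for 5 variables — and 8 appears only in a_2's list, so a_2 = 8.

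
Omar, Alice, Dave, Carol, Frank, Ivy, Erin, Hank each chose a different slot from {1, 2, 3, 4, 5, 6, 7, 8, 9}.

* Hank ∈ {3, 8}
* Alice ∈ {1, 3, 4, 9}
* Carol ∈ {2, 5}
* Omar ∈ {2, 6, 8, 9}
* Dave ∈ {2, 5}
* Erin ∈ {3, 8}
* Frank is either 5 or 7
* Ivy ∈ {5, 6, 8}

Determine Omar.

The 2 variables Dave and Carol are confined to {2, 5}, which locks those values in; drop them from Omar, Frank, Ivy.
Frank's domain is down to {7}, so Frank = 7.
Erin and Hank between them cover only {3, 8} — a naked pair. Remove those values from Omar, Alice, Ivy.
Ivy must be 6 (only option left). Remove 6 from Omar.
So Omar = 9.

9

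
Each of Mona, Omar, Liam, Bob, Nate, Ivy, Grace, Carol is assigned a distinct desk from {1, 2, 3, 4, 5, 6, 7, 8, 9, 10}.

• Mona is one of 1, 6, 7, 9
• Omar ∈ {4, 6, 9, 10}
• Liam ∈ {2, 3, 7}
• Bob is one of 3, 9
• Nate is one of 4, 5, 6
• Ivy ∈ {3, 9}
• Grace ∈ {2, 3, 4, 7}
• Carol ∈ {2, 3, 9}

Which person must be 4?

Grace

Bob and Ivy share exactly the 2 values {3, 9}; by pigeonhole those values go to them, so strike 3, 9 from Mona, Omar, Liam, Grace, Carol.
Carol's domain is down to {2}, so Carol = 2. Eliminate 2 elsewhere: Liam, Grace.
Liam has just one choice, so Liam = 7. Remove 7 from Mona, Grace.
So 4 goes to Grace.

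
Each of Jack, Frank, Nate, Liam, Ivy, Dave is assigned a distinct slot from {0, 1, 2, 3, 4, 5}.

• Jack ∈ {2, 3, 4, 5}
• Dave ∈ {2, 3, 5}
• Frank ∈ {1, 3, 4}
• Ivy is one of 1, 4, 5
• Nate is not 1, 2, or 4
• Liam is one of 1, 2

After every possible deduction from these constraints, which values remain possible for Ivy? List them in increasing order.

The 6 variables draw from only 6 values {0, 1, 2, 3, 4, 5}, so each is used; only Nate can be 0, hence Nate = 0.
No further eliminations apply; Ivy can still be any of 1, 4, 5.

1, 4, 5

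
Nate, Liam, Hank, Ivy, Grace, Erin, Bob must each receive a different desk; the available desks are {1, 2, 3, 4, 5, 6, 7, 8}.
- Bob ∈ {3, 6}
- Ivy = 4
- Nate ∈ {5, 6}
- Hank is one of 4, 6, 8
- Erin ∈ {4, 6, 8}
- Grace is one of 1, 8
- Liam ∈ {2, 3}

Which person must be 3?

Bob

Ivy's domain is down to {4}, so Ivy = 4. So Hank, Erin can't be 4.
The 6 still-open variables draw from only 6 values {1, 2, 3, 5, 6, 8}, so each is used; only Grace can be 1, hence Grace = 1.
The 5 still-open variables together cover exactly {2, 3, 5, 6, 8} — 5 values for 5 variables — and 2 appears only in Liam's list, so Liam = 2.
The 4 still-open variables draw from only 4 values {3, 5, 6, 8}, so each is used; only Bob can be 3, hence Bob = 3.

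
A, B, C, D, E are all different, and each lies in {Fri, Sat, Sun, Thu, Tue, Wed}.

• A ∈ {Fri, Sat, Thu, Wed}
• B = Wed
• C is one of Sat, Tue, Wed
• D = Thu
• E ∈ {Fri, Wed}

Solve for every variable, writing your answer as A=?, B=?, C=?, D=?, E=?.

A=Sat, B=Wed, C=Tue, D=Thu, E=Fri

B must be Wed (only option left). Remove Wed from A, C, E.
That leaves D = Thu. Strike Thu from A.
E has just one choice, so E = Fri. Eliminate Fri elsewhere: A.
A's domain is down to {Sat}, so A = Sat. Remove Sat from C.
That leaves C = Tue.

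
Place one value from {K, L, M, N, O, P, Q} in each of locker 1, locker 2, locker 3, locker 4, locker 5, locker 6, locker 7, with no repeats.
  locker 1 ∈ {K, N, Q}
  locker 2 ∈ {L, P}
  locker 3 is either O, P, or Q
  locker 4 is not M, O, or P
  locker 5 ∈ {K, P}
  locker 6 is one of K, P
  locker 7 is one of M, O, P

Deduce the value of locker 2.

L

The 7 variables together cover exactly {K, L, M, N, O, P, Q} — 7 values for 7 variables — and M appears only in locker 7's list, so locker 7 = M.
The 6 still-open variables together cover exactly {K, L, N, O, P, Q} — 6 values for 6 variables — and O appears only in locker 3's list, so locker 3 = O.
The 2 variables locker 5 and locker 6 are confined to {K, P}, which locks those values in; drop them from locker 1, locker 2, locker 4.
So locker 2 = L.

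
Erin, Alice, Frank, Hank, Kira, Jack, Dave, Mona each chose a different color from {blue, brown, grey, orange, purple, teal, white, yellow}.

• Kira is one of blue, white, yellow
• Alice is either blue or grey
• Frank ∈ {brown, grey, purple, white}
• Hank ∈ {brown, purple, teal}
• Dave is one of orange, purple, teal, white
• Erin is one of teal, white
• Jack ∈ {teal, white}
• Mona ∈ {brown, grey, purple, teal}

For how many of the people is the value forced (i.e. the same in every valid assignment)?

3

Among the 8 variables, orange fits only Dave (and all 8 values in {blue, brown, grey, orange, purple, teal, white, yellow} must be used), so Dave = orange.
Among the 7 still-open variables, yellow fits only Kira (and all 7 values in {blue, brown, grey, purple, teal, white, yellow} must be used), so Kira = yellow.
The 6 still-open variables together cover exactly {blue, brown, grey, purple, teal, white} — 6 values for 6 variables — and blue appears only in Alice's list, so Alice = blue.
Erin and Jack share exactly the 2 values {teal, white}; by pigeonhole those values go to them, so strike teal, white from Frank, Hank, Mona.
Determined: Alice=blue, Kira=yellow, Dave=orange. The other people each still have more than one consistent value. That makes 3.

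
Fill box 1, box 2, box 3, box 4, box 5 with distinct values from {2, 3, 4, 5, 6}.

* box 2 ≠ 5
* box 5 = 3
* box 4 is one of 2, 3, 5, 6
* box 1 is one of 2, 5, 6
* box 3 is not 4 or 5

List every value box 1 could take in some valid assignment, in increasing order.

2, 5, 6

box 5 must be 3 (only option left). Strike 3 from box 2, box 3, box 4.
Among the 4 still-open variables, 4 fits only box 2 (and all 4 values in {2, 4, 5, 6} must be used), so box 2 = 4.
No further eliminations apply; box 1 can still be any of 2, 5, 6.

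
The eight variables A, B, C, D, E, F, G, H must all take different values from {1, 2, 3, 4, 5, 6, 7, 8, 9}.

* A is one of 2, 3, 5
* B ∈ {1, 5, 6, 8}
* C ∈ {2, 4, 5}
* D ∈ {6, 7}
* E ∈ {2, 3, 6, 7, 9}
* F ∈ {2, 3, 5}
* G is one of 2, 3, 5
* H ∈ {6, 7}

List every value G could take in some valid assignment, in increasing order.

D and H between them cover only {6, 7} — a naked pair. Remove those values from B, E.
A, F, G between them cover only {2, 3, 5} — a naked triple. Remove those values from B, C, E.
C has just one choice, so C = 4.
E's domain is down to {9}, so E = 9.
No further eliminations apply; G can still be any of 2, 3, 5.

2, 3, 5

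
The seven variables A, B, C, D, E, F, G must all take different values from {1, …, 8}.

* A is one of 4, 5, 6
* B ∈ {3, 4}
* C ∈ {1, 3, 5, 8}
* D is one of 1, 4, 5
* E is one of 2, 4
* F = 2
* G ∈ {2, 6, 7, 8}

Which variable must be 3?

B

F must be 2 (only option left). Strike 2 from E, G.
E's domain is down to {4}, so E = 4. Eliminate 4 elsewhere: A, B, D.
So 3 goes to B.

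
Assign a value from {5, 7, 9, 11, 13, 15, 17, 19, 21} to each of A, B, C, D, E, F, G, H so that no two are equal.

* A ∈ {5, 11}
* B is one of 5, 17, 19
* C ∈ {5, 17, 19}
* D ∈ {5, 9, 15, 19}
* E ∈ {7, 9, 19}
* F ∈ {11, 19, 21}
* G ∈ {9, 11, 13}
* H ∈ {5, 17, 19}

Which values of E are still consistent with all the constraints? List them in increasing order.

7, 9

The 3 variables B, C, H are confined to {5, 17, 19}, which locks those values in; drop them from A, D, E, F.
A's domain is down to {11}, so A = 11. Strike 11 from F, G.
F's domain is down to {21}, so F = 21.
No further eliminations apply; E can still be any of 7, 9.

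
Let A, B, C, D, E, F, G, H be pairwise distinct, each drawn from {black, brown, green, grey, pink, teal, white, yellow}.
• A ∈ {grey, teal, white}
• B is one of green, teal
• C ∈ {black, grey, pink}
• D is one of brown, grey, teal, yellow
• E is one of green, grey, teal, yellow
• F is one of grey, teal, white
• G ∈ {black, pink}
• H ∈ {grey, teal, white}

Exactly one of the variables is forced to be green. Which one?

The 8 variables together cover exactly {black, brown, green, grey, pink, teal, white, yellow} — 8 values for 8 variables — and brown appears only in D's list, so D = brown.
The 7 still-open variables draw from only 7 values {black, green, grey, pink, teal, white, yellow}, so each is used; only E can be yellow, hence E = yellow.
The 6 still-open variables together cover exactly {black, green, grey, pink, teal, white} — 6 values for 6 variables — and green appears only in B's list, so B = green.

B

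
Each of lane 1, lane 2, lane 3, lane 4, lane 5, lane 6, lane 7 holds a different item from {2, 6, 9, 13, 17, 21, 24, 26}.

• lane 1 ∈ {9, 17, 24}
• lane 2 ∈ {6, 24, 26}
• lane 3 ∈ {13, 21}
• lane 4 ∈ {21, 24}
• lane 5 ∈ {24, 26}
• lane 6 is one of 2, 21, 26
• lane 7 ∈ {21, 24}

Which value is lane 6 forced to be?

2

The 2 variables lane 4 and lane 7 are confined to {21, 24}, which locks those values in; drop them from lane 1, lane 2, lane 3, lane 5, lane 6.
lane 3's domain is down to {13}, so lane 3 = 13.
lane 5's domain is down to {26}, so lane 5 = 26. Remove 26 from lane 2, lane 6.
So lane 6 = 2.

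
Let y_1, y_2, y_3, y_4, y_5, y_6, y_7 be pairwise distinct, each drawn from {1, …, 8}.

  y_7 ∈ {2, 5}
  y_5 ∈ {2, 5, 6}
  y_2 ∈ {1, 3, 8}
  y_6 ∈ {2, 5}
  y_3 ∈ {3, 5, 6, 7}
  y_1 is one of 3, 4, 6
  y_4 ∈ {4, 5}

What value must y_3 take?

y_6 and y_7 share exactly the 2 values {2, 5}; by pigeonhole those values go to them, so strike 2, 5 from y_3, y_4, y_5.
y_4 has just one choice, so y_4 = 4. Eliminate 4 elsewhere: y_1.
y_5 has just one choice, so y_5 = 6. Remove 6 from y_1, y_3.
y_1's domain is down to {3}, so y_1 = 3. Eliminate 3 elsewhere: y_2, y_3.
So y_3 = 7.

7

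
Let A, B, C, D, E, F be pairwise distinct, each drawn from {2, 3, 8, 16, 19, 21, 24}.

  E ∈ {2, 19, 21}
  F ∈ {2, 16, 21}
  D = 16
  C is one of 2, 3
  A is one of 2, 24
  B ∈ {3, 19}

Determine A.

D's domain is down to {16}, so D = 16. Strike 16 from F.
The 5 still-open variables draw from only 5 values {2, 3, 19, 21, 24}, so each is used; only A can be 24, hence A = 24.

24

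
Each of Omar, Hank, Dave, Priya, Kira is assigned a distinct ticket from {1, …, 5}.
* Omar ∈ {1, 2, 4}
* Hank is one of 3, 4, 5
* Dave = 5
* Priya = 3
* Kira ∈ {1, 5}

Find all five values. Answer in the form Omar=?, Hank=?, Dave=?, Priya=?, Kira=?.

Omar=2, Hank=4, Dave=5, Priya=3, Kira=1

Dave's domain is down to {5}, so Dave = 5. Remove 5 from Hank, Kira.
That leaves Priya = 3. Eliminate 3 elsewhere: Hank.
That leaves Kira = 1. Eliminate 1 elsewhere: Omar.
Hank's domain is down to {4}, so Hank = 4. Strike 4 from Omar.
Omar has just one choice, so Omar = 2.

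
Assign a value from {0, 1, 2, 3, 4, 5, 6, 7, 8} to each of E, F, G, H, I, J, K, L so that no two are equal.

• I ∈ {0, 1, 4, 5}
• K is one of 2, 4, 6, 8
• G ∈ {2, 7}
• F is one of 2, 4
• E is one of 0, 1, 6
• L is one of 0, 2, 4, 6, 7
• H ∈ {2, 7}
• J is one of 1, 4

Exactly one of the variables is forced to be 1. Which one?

J

Among the 8 variables, 5 fits only I (and all 8 values in {0, 1, 2, 4, 5, 6, 7, 8} must be used), so I = 5.
The 7 still-open variables draw from only 7 values {0, 1, 2, 4, 6, 7, 8}, so each is used; only K can be 8, hence K = 8.
G and H between them cover only {2, 7} — a naked pair. Remove those values from F, L.
That leaves F = 4. Eliminate 4 elsewhere: J, L.
So 1 goes to J.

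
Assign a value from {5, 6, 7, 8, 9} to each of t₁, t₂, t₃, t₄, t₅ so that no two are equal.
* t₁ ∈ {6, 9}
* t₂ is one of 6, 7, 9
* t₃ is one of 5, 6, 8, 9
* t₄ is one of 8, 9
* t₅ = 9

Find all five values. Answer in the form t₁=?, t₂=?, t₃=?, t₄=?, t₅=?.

t₁=6, t₂=7, t₃=5, t₄=8, t₅=9

t₅ has just one choice, so t₅ = 9. Strike 9 from t₁, t₂, t₃, t₄.
t₁ has just one choice, so t₁ = 6. So t₂, t₃ can't be 6.
t₂ must be 7 (only option left).
t₄'s domain is down to {8}, so t₄ = 8. Remove 8 from t₃.
t₃ has just one choice, so t₃ = 5.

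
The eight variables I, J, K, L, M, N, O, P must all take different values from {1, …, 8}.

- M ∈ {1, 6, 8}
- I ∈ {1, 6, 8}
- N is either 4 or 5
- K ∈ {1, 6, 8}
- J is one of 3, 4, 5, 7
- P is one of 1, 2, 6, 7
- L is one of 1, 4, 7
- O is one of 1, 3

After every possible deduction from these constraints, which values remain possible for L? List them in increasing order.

Among the 8 variables, 2 fits only P (and all 8 values in {1, 2, 3, 4, 5, 6, 7, 8} must be used), so P = 2.
I, K, M between them cover only {1, 6, 8} — a naked triple. Remove those values from L, O.
O must be 3 (only option left). Eliminate 3 elsewhere: J.
No further eliminations apply; L can still be any of 4, 7.

4, 7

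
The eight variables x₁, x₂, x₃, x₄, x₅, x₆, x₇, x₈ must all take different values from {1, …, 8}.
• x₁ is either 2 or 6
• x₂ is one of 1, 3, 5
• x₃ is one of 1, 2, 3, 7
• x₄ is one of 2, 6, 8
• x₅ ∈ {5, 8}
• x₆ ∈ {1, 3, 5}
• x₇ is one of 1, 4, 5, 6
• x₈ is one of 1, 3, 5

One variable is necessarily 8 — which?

Among the 8 variables, 4 fits only x₇ (and all 8 values in {1, 2, 3, 4, 5, 6, 7, 8} must be used), so x₇ = 4.
Among the 7 still-open variables, 7 fits only x₃ (and all 7 values in {1, 2, 3, 5, 6, 7, 8} must be used), so x₃ = 7.
The 3 variables x₂, x₆, x₈ are confined to {1, 3, 5}, which locks those values in; drop them from x₅.
So 8 goes to x₅.

x₅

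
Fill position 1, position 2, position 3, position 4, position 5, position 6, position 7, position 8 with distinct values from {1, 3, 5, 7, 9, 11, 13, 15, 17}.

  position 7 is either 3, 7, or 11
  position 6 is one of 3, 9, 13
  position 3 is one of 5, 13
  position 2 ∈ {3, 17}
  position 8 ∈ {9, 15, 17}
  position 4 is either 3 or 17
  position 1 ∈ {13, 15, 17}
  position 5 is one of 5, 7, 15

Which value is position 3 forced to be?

5

The 8 variables together cover exactly {3, 5, 7, 9, 11, 13, 15, 17} — 8 values for 8 variables — and 11 appears only in position 7's list, so position 7 = 11.
The 7 still-open variables draw from only 7 values {3, 5, 7, 9, 13, 15, 17}, so each is used; only position 5 can be 7, hence position 5 = 7.
The 6 still-open variables draw from only 6 values {3, 5, 9, 13, 15, 17}, so each is used; only position 3 can be 5, hence position 3 = 5.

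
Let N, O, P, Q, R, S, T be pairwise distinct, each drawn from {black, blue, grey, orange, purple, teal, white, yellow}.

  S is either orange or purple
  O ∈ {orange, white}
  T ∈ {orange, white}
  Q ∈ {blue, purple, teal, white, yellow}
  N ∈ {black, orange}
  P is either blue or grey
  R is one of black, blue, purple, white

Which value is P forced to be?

grey

The 2 variables O and T are confined to {orange, white}, which locks those values in; drop them from N, Q, R, S.
That leaves N = black. Strike black from R.
That leaves S = purple. So Q, R can't be purple.
R has just one choice, so R = blue. Remove blue from P, Q.
So P = grey.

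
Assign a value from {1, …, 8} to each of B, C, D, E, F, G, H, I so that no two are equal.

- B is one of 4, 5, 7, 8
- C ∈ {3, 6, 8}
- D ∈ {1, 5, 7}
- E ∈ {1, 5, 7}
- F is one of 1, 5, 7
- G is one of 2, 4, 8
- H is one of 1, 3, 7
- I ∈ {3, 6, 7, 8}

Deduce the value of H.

The 8 variables together cover exactly {1, 2, 3, 4, 5, 6, 7, 8} — 8 values for 8 variables — and 2 appears only in G's list, so G = 2.
The 7 still-open variables together cover exactly {1, 3, 4, 5, 6, 7, 8} — 7 values for 7 variables — and 4 appears only in B's list, so B = 4.
The 3 variables D, E, F are confined to {1, 5, 7}, which locks those values in; drop them from H, I.
So H = 3.

3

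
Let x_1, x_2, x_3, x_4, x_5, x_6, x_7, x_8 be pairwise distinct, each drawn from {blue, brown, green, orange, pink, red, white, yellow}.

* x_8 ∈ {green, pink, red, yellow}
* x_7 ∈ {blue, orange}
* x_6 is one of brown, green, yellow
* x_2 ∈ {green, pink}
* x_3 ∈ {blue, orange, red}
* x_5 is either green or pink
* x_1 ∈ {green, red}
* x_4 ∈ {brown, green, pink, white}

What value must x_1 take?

The 8 variables together cover exactly {blue, brown, green, orange, pink, red, white, yellow} — 8 values for 8 variables — and white appears only in x_4's list, so x_4 = white.
The 7 still-open variables together cover exactly {blue, brown, green, orange, pink, red, yellow} — 7 values for 7 variables — and brown appears only in x_6's list, so x_6 = brown.
The 6 still-open variables draw from only 6 values {blue, green, orange, pink, red, yellow}, so each is used; only x_8 can be yellow, hence x_8 = yellow.
x_2 and x_5 share exactly the 2 values {green, pink}; by pigeonhole those values go to them, so strike green, pink from x_1.
So x_1 = red.

red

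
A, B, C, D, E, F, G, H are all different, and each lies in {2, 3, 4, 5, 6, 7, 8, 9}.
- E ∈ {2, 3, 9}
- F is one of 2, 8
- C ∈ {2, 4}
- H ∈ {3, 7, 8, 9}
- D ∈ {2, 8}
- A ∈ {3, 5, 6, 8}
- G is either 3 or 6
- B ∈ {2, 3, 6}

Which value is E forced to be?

Among the 8 variables, 4 fits only C (and all 8 values in {2, 3, 4, 5, 6, 7, 8, 9} must be used), so C = 4.
Among the 7 still-open variables, 5 fits only A (and all 7 values in {2, 3, 5, 6, 7, 8, 9} must be used), so A = 5.
The 6 still-open variables together cover exactly {2, 3, 6, 7, 8, 9} — 6 values for 6 variables — and 7 appears only in H's list, so H = 7.
Among the 5 still-open variables, 9 fits only E (and all 5 values in {2, 3, 6, 8, 9} must be used), so E = 9.

9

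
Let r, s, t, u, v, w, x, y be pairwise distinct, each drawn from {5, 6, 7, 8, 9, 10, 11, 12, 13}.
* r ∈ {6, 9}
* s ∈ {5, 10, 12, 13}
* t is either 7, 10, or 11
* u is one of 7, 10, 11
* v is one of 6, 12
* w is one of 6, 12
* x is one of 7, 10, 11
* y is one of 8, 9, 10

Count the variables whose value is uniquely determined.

2

v and w between them cover only {6, 12} — a naked pair. Remove those values from r, s.
That leaves r = 9. Eliminate 9 elsewhere: y.
The 3 variables t, u, x are confined to {7, 10, 11}, which locks those values in; drop them from s, y.
y has just one choice, so y = 8.
Determined: r=9, y=8. The other variables each still have more than one consistent value. That makes 2.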